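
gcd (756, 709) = 1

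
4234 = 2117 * 2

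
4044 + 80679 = 84723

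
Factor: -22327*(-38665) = 5^1*11^1*19^1*37^1*83^1*269^1 = 863273455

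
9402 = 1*9402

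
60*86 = 5160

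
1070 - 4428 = -3358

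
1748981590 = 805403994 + 943577596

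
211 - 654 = -443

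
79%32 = 15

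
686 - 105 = 581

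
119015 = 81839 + 37176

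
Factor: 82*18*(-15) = -1*2^2*3^3*5^1*41^1 = -22140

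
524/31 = 16 + 28/31≈16.90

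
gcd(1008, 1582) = 14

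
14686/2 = 7343 = 7343.00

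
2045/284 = 7 + 57/284 ≈ 7.20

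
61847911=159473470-97625559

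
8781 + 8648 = 17429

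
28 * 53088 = 1486464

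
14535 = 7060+7475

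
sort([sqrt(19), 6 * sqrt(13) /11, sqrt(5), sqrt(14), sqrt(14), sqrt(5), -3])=[-3, 6 * sqrt(13) /11, sqrt(5), sqrt(5), sqrt(14), sqrt(14), sqrt(19)]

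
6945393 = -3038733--9984126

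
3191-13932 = -10741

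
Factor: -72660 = -1 * 2^2 * 3^1 * 5^1 * 7^1 * 173^1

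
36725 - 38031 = -1306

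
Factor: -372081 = -1*3^1*73^1*1699^1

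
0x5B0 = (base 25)286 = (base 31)1FU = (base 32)1DG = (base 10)1456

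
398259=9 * 44251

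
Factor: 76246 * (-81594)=-1 * 2^2 * 3^3 * 67^1 * 569^1 * 1511^1=-6221216124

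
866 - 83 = 783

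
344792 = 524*658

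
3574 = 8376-4802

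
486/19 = 25 + 11/19 ≈ 25.58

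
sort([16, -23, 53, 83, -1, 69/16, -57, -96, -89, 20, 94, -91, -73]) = [-96, -91, -89, -73, -57, -23, -1, 69/16, 16, 20, 53, 83, 94]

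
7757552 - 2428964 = 5328588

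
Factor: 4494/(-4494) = -1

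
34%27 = 7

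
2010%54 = 12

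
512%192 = 128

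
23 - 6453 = -6430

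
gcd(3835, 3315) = 65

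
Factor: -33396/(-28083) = 2^2*11^1*37^(-1) = 44/37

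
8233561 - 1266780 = 6966781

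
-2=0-2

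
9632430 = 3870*2489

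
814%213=175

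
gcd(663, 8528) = 13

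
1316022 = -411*(-3202)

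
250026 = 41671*6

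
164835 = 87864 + 76971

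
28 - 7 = 21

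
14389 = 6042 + 8347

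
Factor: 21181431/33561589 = 3^1*1657^1*4261^1*4721^(-1)*7109^(-1)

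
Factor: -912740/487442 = -1*2^1*5^1*47^1*251^(-1) = -470/251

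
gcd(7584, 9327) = 3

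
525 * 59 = 30975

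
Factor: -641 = -1*641^1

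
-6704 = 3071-9775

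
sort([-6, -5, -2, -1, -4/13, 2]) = [-6, -5, -2, -1, -4/13, 2]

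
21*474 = 9954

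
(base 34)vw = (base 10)1086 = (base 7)3111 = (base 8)2076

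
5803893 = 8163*711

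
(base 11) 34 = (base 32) 15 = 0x25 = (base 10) 37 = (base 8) 45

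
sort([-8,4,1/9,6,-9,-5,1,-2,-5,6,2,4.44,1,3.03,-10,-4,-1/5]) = [-10,-9,-8,-5,-5,-4,-2,-1/5,1/9,1,1,2,3.03,4,4.44,6,6]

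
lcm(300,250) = 1500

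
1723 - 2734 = -1011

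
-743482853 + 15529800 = -727953053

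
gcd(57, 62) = 1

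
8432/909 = 9 + 251/909 ≈ 9.28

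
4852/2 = 2426 = 2426.00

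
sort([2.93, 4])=[2.93, 4]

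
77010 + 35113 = 112123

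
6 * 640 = 3840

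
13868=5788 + 8080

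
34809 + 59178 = 93987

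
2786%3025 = 2786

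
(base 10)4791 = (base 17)g9e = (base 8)11267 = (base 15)1646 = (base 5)123131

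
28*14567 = 407876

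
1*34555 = 34555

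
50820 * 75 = 3811500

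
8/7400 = 1/925≈0.00108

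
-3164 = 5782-8946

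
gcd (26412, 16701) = 3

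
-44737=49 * (-913)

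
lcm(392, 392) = 392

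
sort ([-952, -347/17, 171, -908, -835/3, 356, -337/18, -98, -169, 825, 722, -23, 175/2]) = [-952, -908, -835/3, -169, -98, -23, -347/17, -337/18, 175/2, 171, 356, 722, 825]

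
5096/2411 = 2 + 274/2411 ≈ 2.11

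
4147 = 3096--1051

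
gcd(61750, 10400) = 650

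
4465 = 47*95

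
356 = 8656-8300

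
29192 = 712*41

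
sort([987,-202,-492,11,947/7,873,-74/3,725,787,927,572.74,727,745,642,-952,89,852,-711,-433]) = [-952,-711,-492,-433,-202,-74/3,11,89,947/7,572.74,642,725,727,745,787,852,873,927,987]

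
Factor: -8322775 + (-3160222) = -1 * 11482997^1 = -11482997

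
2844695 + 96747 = 2941442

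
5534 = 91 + 5443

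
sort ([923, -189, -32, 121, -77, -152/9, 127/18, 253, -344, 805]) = [-344, -189, -77, -32, -152/9, 127/18, 121, 253, 805, 923]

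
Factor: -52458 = -1 * 2^1 * 3^1 * 7^1 * 1249^1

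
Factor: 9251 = 11^1*29^2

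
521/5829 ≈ 0.0894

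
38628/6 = 6438 = 6438.00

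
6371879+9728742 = 16100621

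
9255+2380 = 11635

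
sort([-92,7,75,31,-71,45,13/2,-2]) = [-92,-71,-2,13/2,7,31,45,75]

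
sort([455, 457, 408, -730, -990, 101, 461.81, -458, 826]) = [-990, -730, -458, 101, 408, 455, 457, 461.81, 826]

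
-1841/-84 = 263/12 ≈ 21.92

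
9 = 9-0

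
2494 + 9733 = 12227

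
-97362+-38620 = -135982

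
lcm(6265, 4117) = 144095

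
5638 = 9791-4153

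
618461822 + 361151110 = 979612932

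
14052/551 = 25+277/551 ≈ 25.50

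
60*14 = 840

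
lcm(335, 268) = 1340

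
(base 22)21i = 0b1111110000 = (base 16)3f0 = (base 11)837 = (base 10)1008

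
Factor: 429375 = 3^1*5^4*229^1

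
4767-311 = 4456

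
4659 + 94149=98808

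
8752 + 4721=13473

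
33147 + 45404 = 78551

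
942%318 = 306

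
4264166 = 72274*59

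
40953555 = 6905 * 5931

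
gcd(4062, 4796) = 2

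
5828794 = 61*95554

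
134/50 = 2+17/25 = 2.68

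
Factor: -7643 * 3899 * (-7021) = 7^2 * 17^1 * 59^1 * 557^1 * 7643^1 = 209226200197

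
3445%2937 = 508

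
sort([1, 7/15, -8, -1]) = [-8, -1, 7/15, 1]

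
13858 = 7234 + 6624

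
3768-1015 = 2753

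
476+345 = 821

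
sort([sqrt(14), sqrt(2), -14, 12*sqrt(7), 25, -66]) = [-66, -14, sqrt(2), sqrt(14), 25, 12*sqrt(7)]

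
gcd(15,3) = 3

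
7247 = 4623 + 2624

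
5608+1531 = 7139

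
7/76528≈0.0000915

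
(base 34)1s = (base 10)62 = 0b111110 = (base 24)2e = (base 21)2k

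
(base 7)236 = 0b1111101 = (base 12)a5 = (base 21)5k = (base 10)125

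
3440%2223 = 1217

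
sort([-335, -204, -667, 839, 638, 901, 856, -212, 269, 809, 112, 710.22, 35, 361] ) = [-667, -335, -212, -204, 35, 112, 269, 361, 638, 710.22, 809, 839, 856, 901] 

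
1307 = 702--605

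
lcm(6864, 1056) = 13728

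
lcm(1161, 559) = 15093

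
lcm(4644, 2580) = 23220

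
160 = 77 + 83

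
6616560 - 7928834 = -1312274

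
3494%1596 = 302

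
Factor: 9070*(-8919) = -1*2^1*3^2*5^1*907^1*991^1 = -80895330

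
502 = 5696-5194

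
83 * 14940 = 1240020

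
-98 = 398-496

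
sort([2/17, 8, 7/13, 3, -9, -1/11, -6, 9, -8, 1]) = [-9, -8, -6, -1/11, 2/17, 7/13, 1, 3, 8, 9]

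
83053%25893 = 5374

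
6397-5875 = 522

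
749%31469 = 749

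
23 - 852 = -829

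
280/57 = 4 + 52/57 ≈ 4.91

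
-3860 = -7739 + 3879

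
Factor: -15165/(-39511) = 3^2 * 5^1 * 337^1 * 39511^(-1)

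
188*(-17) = -3196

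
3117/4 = 779 + 1/4 = 779.25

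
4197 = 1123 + 3074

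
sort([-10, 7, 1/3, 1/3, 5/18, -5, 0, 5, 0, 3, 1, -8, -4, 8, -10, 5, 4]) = [-10, -10, -8, -5, -4, 0, 0, 5/18, 1/3, 1/3, 1, 3, 4, 5, 5, 7, 8]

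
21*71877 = 1509417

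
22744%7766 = 7212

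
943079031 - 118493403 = 824585628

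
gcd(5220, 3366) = 18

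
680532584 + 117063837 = 797596421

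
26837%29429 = 26837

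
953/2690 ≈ 0.354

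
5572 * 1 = 5572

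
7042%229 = 172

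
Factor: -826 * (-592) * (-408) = -1 * 2^8 * 3^1 * 7^1 * 17^1 * 37^1 * 59^1 = -199508736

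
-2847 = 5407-8254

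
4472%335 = 117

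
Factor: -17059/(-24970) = 2^(-1) * 5^(-1) * 7^1 * 11^(-1) * 227^(-1) * 2437^1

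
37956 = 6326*6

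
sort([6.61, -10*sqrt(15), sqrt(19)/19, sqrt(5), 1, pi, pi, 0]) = [-10*sqrt(15), 0, sqrt(19)/19, 1, sqrt(5), pi, pi, 6.61]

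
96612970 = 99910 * 967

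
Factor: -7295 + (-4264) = -1*3^1*3853^1 = -11559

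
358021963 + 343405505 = 701427468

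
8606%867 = 803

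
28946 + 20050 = 48996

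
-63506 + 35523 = -27983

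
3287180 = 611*5380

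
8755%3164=2427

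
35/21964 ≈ 0.00159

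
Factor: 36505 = 5^1*7^2*149^1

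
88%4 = 0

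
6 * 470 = 2820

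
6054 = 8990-2936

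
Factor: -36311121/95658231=-1*3^1*7^1*11^1*151^1*347^1*31886077^(-1)=-12103707/31886077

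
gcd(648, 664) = 8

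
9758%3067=557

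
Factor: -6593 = -1*19^1*347^1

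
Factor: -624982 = -1*2^1*211^1*1481^1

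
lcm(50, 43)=2150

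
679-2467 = -1788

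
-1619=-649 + -970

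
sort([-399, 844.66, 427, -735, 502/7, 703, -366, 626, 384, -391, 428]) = [-735, -399, -391, -366, 502/7, 384, 427, 428, 626, 703, 844.66]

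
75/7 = 10 + 5/7 ≈ 10.71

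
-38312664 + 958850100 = 920537436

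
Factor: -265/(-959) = 5^1*7^(-1)*53^1*137^(-1)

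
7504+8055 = 15559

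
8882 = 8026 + 856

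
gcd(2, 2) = 2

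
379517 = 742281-362764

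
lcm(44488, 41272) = 3425576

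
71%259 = 71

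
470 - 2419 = -1949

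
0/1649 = 0 = 0.00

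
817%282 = 253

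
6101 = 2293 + 3808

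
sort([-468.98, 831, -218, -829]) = [-829, -468.98, -218, 831]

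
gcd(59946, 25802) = 194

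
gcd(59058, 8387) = 1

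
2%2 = 0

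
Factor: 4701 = 3^1*1567^1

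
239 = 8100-7861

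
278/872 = 139/436 ≈ 0.319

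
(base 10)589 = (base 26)mh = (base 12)411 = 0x24d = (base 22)14h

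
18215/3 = 6071 + 2/3 ≈ 6071.67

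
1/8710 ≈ 0.000115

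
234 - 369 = -135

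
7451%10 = 1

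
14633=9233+5400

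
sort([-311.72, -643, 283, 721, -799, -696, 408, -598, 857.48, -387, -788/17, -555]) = [-799, -696, -643, -598, -555, -387, -311.72, -788/17, 283, 408, 721, 857.48]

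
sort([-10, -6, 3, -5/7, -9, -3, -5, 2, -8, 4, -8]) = [-10, -9, -8, -8, -6, -5, -3, -5/7, 2, 3, 4]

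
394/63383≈0.00622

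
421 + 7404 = 7825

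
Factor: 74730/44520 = 2^(-2)*7^(-1)*47^1 = 47/28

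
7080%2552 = 1976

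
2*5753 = 11506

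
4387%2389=1998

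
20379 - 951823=-931444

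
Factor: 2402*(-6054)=-1*2^2*3^1*1009^1*1201^1=-14541708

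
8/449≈0.0178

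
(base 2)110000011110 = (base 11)2370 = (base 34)2n8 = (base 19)8b5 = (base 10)3102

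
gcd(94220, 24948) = 28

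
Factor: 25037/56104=2^(-3)*7013^(-1)*25037^1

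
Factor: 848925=3^2*5^2*7^3*11^1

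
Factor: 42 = 2^1*3^1*7^1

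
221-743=-522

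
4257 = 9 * 473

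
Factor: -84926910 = -1*2^1*3^1*5^1*2830897^1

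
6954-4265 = 2689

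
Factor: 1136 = 2^4*71^1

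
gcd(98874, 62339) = 1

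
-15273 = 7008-22281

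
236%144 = 92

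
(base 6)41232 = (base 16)1574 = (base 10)5492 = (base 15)1962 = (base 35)4gw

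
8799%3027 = 2745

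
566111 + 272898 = 839009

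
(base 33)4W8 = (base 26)80C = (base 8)12454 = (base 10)5420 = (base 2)1010100101100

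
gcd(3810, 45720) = 3810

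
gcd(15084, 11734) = 2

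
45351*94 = 4262994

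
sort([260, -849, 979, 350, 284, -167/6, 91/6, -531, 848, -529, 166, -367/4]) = [-849, -531, -529, -367/4, -167/6, 91/6, 166, 260, 284, 350, 848, 979]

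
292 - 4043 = -3751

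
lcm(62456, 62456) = 62456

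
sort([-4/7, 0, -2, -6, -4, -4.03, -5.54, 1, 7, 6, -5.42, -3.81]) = [-6, -5.54, -5.42, -4.03, -4, -3.81, -2, -4/7, 0, 1, 6, 7]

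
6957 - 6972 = -15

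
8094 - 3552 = 4542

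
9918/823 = 12 + 42/823 ≈ 12.05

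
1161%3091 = 1161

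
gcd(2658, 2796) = 6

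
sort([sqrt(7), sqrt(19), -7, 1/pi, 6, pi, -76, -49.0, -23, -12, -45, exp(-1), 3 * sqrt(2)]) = [-76, -49.0, -45, -23, -12, -7, 1/pi, exp(-1), sqrt(7), pi, 3 * sqrt(2), sqrt(19), 6]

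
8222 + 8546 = 16768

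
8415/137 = 61 + 58/137 ≈ 61.42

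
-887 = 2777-3664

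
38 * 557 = 21166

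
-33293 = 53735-87028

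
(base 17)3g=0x43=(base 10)67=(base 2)1000011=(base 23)2l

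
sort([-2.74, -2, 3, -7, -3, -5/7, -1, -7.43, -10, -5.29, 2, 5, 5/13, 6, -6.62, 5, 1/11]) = [-10, -7.43, -7, -6.62, -5.29, -3, -2.74, -2, -1, -5/7, 1/11, 5/13, 2, 3, 5, 5, 6]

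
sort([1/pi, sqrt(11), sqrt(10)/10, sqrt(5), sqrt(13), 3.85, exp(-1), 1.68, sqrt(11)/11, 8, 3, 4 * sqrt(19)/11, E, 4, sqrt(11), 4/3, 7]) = [sqrt(11)/11, sqrt(10)/10, 1/pi, exp(-1), 4/3, 4 * sqrt(19)/11, 1.68, sqrt(5), E, 3, sqrt(11), sqrt(11), sqrt(13), 3.85, 4, 7, 8]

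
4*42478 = 169912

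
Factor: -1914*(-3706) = 2^2*3^1*11^1*17^1*29^1*109^1 = 7093284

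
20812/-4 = -5203 = -5203.00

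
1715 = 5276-3561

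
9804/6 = 1634 = 1634.00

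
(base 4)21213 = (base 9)753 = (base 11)50a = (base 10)615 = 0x267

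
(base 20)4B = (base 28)37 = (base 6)231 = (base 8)133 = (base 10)91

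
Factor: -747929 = -1*7^1*13^1*8219^1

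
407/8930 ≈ 0.0456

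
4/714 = 2/357 ≈ 0.00560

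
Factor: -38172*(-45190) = 2^3*3^1*5^1*3181^1*4519^1 = 1724992680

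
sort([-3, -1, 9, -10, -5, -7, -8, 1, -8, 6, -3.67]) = [-10, -8, -8, -7, -5, -3.67, -3, -1, 1, 6, 9]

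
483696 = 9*53744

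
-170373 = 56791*(-3)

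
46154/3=15384 + 2/3 ≈ 15384.67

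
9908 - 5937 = 3971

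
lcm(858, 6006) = 6006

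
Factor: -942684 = -1 * 2^2 * 3^1 * 17^1 * 4621^1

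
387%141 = 105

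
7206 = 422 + 6784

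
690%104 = 66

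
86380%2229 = 1678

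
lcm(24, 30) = 120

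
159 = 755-596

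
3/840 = 1/280 ≈ 0.00357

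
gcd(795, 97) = 1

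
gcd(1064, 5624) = 152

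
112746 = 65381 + 47365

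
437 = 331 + 106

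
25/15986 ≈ 0.00156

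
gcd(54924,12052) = 92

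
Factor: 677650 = 2^1*5^2*13553^1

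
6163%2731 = 701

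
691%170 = 11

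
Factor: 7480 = 2^3*5^1*11^1*17^1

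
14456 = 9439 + 5017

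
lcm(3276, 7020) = 49140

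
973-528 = 445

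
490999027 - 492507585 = -1508558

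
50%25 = 0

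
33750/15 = 2250 = 2250.00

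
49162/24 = 24581/12 ≈ 2048.42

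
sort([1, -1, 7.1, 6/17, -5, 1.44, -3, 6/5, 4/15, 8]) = [-5, -3, -1, 4/15, 6/17, 1, 6/5, 1.44, 7.1, 8]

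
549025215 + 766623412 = 1315648627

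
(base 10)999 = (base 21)25c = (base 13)5bb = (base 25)1eo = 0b1111100111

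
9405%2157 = 777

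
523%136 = 115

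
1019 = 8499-7480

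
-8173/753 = -10 - 643/753 ≈ -10.85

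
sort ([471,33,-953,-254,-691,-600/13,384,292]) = [-953,-691,-254,-600/13,33,292,384,471]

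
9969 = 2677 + 7292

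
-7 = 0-7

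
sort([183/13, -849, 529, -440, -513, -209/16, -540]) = [-849, -540, -513, -440, -209/16, 183/13, 529]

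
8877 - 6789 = 2088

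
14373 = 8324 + 6049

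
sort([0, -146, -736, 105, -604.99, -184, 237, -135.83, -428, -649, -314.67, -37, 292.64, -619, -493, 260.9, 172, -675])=[-736, -675, -649, -619, -604.99, -493, -428, -314.67, -184, -146, -135.83, -37, 0, 105, 172, 237, 260.9, 292.64]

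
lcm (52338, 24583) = 1622478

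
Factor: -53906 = -1*2^1*26953^1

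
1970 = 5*394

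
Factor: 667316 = 2^2*13^1*41^1*313^1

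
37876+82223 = 120099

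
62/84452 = 31/42226 ≈ 0.000734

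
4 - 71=-67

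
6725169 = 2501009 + 4224160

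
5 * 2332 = 11660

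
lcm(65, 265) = 3445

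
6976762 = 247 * 28246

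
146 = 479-333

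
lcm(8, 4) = 8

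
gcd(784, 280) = 56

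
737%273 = 191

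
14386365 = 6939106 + 7447259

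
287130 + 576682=863812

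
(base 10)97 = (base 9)117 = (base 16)61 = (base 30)37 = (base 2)1100001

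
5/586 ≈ 0.00853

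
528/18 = 88/3 ≈ 29.33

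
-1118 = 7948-9066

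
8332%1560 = 532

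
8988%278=92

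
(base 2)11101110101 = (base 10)1909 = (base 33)1os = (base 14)9a5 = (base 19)559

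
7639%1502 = 129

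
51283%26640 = 24643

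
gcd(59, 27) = 1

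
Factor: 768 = 2^8 * 3^1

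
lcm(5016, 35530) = 426360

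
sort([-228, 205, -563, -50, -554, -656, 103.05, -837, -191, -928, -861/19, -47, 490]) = [-928, -837, -656, -563, -554, -228, -191, -50, -47, -861/19, 103.05, 205, 490]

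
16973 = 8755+8218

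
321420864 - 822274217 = -500853353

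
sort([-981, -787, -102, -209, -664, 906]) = [-981, -787, -664, -209, -102, 906]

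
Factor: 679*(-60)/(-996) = 5^1*7^1*83^(-1)*97^1 = 3395/83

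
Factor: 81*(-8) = -1*2^3*3^4 = -648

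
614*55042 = 33795788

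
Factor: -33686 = -1 * 2^1 * 16843^1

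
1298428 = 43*30196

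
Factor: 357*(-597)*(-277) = 3^2*7^1*17^1*199^1*277^1 = 59036733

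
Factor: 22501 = 22501^1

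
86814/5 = 17362 + 4/5 = 17362.80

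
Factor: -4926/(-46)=3^1 * 23^(-1) * 821^1=2463/23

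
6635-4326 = 2309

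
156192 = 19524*8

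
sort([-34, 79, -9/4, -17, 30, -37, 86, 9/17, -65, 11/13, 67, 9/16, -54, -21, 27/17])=[-65, -54, -37, -34, -21, -17, -9/4, 9/17, 9/16, 11/13, 27/17, 30, 67, 79, 86]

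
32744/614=16372/307 ≈ 53.33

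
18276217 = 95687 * 191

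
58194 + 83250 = 141444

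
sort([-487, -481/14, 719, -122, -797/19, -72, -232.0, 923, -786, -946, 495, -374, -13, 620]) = [-946, -786, -487, -374, -232.0, -122, -72, -797/19, -481/14, -13, 495, 620, 719, 923]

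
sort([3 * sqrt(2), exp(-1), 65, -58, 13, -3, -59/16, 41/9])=[-58, -59/16, -3, exp(-1), 3 * sqrt(2), 41/9, 13, 65]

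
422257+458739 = 880996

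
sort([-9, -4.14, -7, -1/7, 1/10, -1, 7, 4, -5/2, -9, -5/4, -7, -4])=[-9, -9, -7, -7, -4.14, -4, -5/2, -5/4, -1, -1/7, 1/10, 4, 7]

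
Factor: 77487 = 3^1*23^1*1123^1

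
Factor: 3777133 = 31^1 * 121843^1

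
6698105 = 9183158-2485053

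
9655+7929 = 17584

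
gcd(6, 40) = 2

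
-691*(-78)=53898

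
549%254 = 41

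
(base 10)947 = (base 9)1262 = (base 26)1ab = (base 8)1663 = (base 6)4215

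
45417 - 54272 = -8855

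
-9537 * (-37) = 352869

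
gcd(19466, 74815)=1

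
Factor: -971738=-1*2^1*563^1*863^1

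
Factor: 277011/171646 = 2^(-1) * 3^2 * 7^1 * 19^(-1) * 4397^1 * 4517^(-1)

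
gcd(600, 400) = 200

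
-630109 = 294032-924141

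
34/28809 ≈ 0.00118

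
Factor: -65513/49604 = -1*2^(-2)*7^3*191^1*12401^(-1)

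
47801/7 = 6828 + 5/7 ≈ 6828.71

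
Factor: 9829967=7^1*61^1*23021^1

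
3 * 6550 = 19650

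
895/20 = 179/4 = 44.75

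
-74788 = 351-75139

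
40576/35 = 1159 + 11/35 ≈ 1159.31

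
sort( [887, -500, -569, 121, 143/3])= [-569, -500, 143/3, 121, 887]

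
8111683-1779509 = 6332174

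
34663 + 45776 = 80439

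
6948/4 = 1737 = 1737.00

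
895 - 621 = 274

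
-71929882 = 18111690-90041572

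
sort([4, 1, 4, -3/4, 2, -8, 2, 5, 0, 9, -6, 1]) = [-8, -6, -3/4, 0, 1, 1, 2, 2, 4, 4, 5, 9]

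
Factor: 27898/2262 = 3^(-1)*37^1 = 37/3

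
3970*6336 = 25153920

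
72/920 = 9/115 ≈ 0.0783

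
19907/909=21 + 818/909 ≈ 21.90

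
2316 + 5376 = 7692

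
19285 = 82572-63287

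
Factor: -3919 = -1 * 3919^1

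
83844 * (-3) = -251532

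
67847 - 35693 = 32154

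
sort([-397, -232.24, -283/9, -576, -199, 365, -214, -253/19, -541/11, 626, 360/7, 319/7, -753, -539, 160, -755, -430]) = [-755, -753, -576, -539, -430, -397, -232.24, -214, -199, -541/11, -283/9, -253/19, 319/7, 360/7, 160, 365, 626]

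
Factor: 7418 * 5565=2^1 * 3^1 * 5^1 * 7^1 * 53^1 * 3709^1=41281170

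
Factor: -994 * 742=-1 * 2^2 * 7^2 * 53^1 * 71^1=-737548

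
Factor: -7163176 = -1 * 2^3 * 47^1 * 19051^1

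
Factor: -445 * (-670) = 2^1 * 5^2 * 67^1 * 89^1 = 298150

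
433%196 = 41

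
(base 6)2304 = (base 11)455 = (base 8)1040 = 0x220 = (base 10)544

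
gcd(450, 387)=9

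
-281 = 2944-3225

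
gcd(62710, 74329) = 1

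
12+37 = 49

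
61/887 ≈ 0.0688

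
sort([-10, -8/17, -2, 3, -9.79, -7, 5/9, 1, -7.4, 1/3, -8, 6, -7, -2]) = [-10, -9.79, -8, -7.4, -7, -7, -2, -2, -8/17, 1/3, 5/9, 1, 3, 6]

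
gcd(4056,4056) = 4056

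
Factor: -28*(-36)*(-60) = -1*2^6*3^3*5^1*7^1 = -60480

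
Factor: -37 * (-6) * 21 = 2^1 * 3^2 * 7^1 * 37^1 = 4662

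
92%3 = 2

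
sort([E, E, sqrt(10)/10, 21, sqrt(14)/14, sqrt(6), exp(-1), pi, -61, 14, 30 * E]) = [-61, sqrt(14)/14, sqrt(10)/10, exp(-1), sqrt(6), E, E, pi, 14, 21, 30 * E]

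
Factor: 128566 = 2^1*64283^1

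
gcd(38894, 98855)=1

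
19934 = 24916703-24896769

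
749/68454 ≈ 0.0109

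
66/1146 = 11/191 ≈ 0.0576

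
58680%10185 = 7755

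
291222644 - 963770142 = -672547498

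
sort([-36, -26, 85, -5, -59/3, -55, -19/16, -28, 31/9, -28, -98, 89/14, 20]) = [-98, -55, -36, -28, -28, -26, -59/3, -5, -19/16, 31/9, 89/14, 20, 85]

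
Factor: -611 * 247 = -1 * 13^2 * 19^1 * 47^1 = -150917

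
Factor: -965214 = -1*2^1*3^2*53623^1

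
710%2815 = 710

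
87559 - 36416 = 51143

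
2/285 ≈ 0.00702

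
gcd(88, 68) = 4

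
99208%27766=15910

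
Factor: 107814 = 2^1*3^1*7^1*17^1*151^1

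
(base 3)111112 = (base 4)11231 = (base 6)1405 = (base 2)101101101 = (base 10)365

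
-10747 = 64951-75698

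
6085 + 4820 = 10905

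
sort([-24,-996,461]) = [-996,-24,461]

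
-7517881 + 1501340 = -6016541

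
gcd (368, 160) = 16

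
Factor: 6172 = 2^2*1543^1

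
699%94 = 41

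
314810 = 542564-227754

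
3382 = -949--4331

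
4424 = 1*4424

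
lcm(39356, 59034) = 118068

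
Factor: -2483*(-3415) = 5^1*13^1*191^1*683^1 = 8479445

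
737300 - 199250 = 538050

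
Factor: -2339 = -1*2339^1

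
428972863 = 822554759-393581896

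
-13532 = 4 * (-3383)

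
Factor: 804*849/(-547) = -1*2^2*3^2*67^1*283^1*547^(-1) = -682596/547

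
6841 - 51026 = -44185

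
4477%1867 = 743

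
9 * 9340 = 84060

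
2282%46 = 28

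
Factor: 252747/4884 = 2^(-2)*3^2*23^1 = 207/4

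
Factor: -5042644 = -1 * 2^2 * 1260661^1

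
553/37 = 14 + 35/37 ≈ 14.95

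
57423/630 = 91 + 31/210 ≈ 91.15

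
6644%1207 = 609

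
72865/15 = 14573/3 ≈ 4857.67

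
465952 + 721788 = 1187740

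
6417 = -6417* (-1)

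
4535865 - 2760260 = 1775605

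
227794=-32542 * (-7)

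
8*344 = 2752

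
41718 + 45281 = 86999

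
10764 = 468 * 23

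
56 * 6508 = 364448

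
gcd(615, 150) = 15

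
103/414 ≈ 0.249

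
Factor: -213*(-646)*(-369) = -1*2^1*3^3*17^1*19^1*41^1*71^1 = -50773662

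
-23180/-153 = 151 + 77/153 ≈ 151.50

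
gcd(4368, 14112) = 336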